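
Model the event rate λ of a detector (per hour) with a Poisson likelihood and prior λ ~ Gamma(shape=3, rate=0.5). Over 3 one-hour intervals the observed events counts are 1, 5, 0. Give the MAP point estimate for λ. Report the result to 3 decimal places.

Σxᵢ = 1+5+0 = 6, with n = 3.
Posterior ∝ λ^2e^(−0.5λ) · λ^6e^(−3λ) = λ^8e^(−3.5λ), i.e. Gamma(shape=9, rate=3.5).
The mode of a Gamma(a, b) with a ≥ 1 (shape–rate) is (a−1)/b = 8/3.5 ≈ 2.286.

λ̂_MAP = 2.286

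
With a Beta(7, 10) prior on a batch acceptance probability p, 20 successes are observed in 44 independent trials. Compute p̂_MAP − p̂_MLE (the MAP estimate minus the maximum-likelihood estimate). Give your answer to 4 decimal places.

MAP − MLE = -0.0139

Posterior is Beta(27, 34); MAP = (27−1)/(61−2) = 26/59 ≈ 0.44068.
MLE ignores the prior: p̂_MLE = k/n = 20/44 ≈ 0.45455.
Difference = 26/59 − 20/44 = -9/649 ≈ -0.0139.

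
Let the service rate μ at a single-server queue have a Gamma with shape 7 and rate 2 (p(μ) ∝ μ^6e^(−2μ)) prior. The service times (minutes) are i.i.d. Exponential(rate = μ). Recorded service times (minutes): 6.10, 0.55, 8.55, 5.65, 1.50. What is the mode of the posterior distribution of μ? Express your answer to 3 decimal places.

The Exponential(rate=μ) likelihood is ∝ μ^n e^(−μΣtᵢ). Here n = 5 and Σtᵢ = 6.10 + 0.55 + 8.55 + 5.65 + 1.50 = 22.35.
Posterior ∝ μ^6e^(−2μ) · μ^5e^(−22.35μ) = μ^11e^(−24.35μ), i.e. Gamma(12, 24.35).
Mode = (a−1)/b = 11/24.35 ≈ 0.452.

μ̂_MAP = 0.452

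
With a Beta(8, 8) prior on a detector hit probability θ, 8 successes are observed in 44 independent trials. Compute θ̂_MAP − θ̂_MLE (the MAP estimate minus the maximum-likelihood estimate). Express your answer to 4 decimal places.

MAP − MLE = 0.0768

Posterior is Beta(16, 44); MAP = (16−1)/(60−2) = 15/58 ≈ 0.25862.
MLE ignores the prior: θ̂_MLE = k/n = 8/44 ≈ 0.18182.
Difference = 15/58 − 8/44 = 49/638 ≈ 0.0768.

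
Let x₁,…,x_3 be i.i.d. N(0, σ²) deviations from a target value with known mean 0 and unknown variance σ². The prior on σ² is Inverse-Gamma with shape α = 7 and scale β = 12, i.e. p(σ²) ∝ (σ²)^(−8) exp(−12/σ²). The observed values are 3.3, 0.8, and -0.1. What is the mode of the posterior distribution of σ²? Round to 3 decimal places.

σ̂²_MAP = 1.871

Sum of squared deviations about the known mean: SS = (3.3−0)² + (0.8−0)² + (-0.1−0)² = 11.54.
The Normal likelihood contributes (σ²)^(−n/2) exp(−SS/(2σ²)), so the posterior is Inverse-Gamma(α + n/2, β + SS/2) = Inverse-Gamma(8.5, 17.77).
The mode of Inverse-Gamma(a, b) is b/(a+1) = 17.77/9.5 ≈ 1.871.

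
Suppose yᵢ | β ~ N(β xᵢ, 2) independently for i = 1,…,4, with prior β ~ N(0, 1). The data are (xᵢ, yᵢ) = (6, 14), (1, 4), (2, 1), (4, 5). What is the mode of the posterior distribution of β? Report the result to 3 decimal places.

log p(β | y) = −Σ(yᵢ − βxᵢ)²/(2·2) − β²/(2·1) + const.
Setting the derivative to zero: Σxᵢ(yᵢ − βxᵢ)/2 − β/1 = 0, so β = Σxᵢyᵢ / (Σxᵢ² + σ²/τ²).
Σxᵢyᵢ = 6·14 + 1·4 + 2·1 + 4·5 = 110; Σxᵢ² = 57; σ²/τ² = 2.
β̂_MAP = 110 / (57 + 2) = 110/59 ≈ 1.864.

β̂_MAP = 1.864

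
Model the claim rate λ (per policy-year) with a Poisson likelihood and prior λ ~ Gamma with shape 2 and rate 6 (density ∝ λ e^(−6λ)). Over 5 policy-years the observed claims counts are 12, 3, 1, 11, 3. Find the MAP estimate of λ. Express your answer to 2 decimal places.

λ̂_MAP = 2.82

Σxᵢ = 12+3+1+11+3 = 30, with n = 5.
Posterior ∝ λe^(−6λ) · λ^30e^(−5λ) = λ^31e^(−11λ), i.e. Gamma(shape=32, rate=11).
The mode of a Gamma(a, b) with a ≥ 1 (shape–rate) is (a−1)/b = 31/11 ≈ 2.82.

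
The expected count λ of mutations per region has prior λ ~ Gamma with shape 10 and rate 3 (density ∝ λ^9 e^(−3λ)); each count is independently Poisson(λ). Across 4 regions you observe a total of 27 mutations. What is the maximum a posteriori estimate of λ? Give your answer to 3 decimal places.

λ̂_MAP = 5.143

Σxᵢ = 27, n = 4.
Posterior ∝ λ^9e^(−3λ) · λ^27e^(−4λ) = λ^36e^(−7λ), i.e. Gamma(shape=37, rate=7).
The mode of a Gamma(a, b) with a ≥ 1 (shape–rate) is (a−1)/b = 36/7 ≈ 5.143.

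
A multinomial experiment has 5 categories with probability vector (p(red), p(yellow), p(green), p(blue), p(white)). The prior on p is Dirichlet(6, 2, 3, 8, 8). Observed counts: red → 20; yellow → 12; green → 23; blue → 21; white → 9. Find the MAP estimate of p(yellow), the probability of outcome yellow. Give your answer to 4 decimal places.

MAP estimate of p(yellow) = 0.1215

The posterior is Dirichlet(αᵢ + nᵢ) = Dirichlet(26, 14, 26, 29, 17).
For a Dirichlet(a₁,…,a_K) with all aᵢ > 1, the mode has j-th component (aⱼ − 1)/(Σaᵢ − K).
Here Σaᵢ = 112 and K = 5, so p(yellow) = (14 − 1)/(112 − 5) = 13/107 ≈ 0.1215.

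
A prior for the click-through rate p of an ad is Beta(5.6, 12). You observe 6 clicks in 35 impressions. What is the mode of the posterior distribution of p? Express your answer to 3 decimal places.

p̂_MAP = 0.209

Prior: Beta(5.6, 12).
Data: 6 successes in 35 trials. The binomial likelihood contributes p^6(1−p)^29, so the posterior is Beta(5.6+6, 12+29) = Beta(11.6, 41).
For Beta(a, b) with a, b > 1 the mode is (a−1)/(a+b−2) = 10.6/50.6 ≈ 0.209.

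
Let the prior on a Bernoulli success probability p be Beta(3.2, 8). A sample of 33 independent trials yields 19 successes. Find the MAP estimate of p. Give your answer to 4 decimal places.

Prior: Beta(3.2, 8).
Data: 19 successes in 33 trials. The binomial likelihood contributes p^19(1−p)^14, so the posterior is Beta(3.2+19, 8+14) = Beta(22.2, 22).
For Beta(a, b) with a, b > 1 the mode is (a−1)/(a+b−2) = 21.2/42.2 ≈ 0.5024.

p̂_MAP = 0.5024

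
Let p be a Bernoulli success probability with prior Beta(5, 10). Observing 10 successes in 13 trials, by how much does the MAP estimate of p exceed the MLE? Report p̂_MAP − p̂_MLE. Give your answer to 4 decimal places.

Posterior is Beta(15, 13); MAP = (15−1)/(28−2) = 14/26 ≈ 0.53846.
MLE ignores the prior: p̂_MLE = k/n = 10/13 ≈ 0.76923.
Difference = 14/26 − 10/13 = -3/13 ≈ -0.2308.

MAP − MLE = -0.2308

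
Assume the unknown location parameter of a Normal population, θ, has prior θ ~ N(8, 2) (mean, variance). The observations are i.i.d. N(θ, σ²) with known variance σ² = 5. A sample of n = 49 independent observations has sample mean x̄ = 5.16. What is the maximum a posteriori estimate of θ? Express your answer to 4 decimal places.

n = 49, x̄ = 5.16.
For a Normal prior and Normal likelihood with known variance, the posterior is Normal; its mode equals its mean, the precision-weighted average.
Prior precision 1/σ₀² = 1/2 = 0.5; data precision n/σ² = 49/5 = 9.8.
θ̂ = (0.5·8 + 9.8·5.16) / (0.5 + 9.8) = 54.568/10.3 = 13642/2575 ≈ 5.2979.

θ̂_MAP = 5.2979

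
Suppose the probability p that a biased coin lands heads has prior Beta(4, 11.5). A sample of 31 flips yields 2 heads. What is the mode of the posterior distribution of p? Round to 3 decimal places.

p̂_MAP = 0.112

Prior: Beta(4, 11.5).
Data: 2 successes in 31 trials. The binomial likelihood contributes p^2(1−p)^29, so the posterior is Beta(4+2, 11.5+29) = Beta(6, 40.5).
For Beta(a, b) with a, b > 1 the mode is (a−1)/(a+b−2) = 5/44.5 ≈ 0.112.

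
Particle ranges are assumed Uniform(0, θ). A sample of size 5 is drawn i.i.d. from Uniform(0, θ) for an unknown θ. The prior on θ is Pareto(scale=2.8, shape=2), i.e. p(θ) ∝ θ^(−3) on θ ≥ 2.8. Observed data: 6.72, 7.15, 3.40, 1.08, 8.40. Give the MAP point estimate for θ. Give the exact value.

The Uniform(0, θ) likelihood is θ^(−n) for θ ≥ max(xᵢ), zero otherwise. Here max(xᵢ) = 8.40.
Posterior ∝ θ^(−3) · θ^(−5) = θ^(−8) on θ ≥ max(2.8, 8.40) = 8.40.
This density is strictly decreasing in θ, so the posterior mode lies at the lower boundary of the support.

θ̂_MAP = 8.40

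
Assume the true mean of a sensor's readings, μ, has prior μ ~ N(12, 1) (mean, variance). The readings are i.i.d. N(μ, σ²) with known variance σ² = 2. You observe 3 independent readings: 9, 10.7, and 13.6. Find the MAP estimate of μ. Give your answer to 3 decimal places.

μ̂_MAP = 11.460

n = 3; x̄ = (9 + 10.7 + 13.6)/3 = 33.3/3 = 11.1.
For a Normal prior and Normal likelihood with known variance, the posterior is Normal; its mode equals its mean, the precision-weighted average.
Prior precision 1/σ₀² = 1/1 = 1; data precision n/σ² = 3/2 = 1.5.
μ̂ = (1·12 + 1.5·11.1) / (1 + 1.5) = 28.65/2.5 = 11.460.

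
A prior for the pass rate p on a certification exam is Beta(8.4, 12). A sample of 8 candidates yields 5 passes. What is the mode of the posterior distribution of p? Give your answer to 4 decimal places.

Prior: Beta(8.4, 12).
Data: 5 successes in 8 trials. The binomial likelihood contributes p^5(1−p)^3, so the posterior is Beta(8.4+5, 12+3) = Beta(13.4, 15).
For Beta(a, b) with a, b > 1 the mode is (a−1)/(a+b−2) = 12.4/26.4 ≈ 0.4697.

p̂_MAP = 0.4697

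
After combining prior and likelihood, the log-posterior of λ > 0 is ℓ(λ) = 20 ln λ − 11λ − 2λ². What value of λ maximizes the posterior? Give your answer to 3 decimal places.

ℓ'(λ) = 20/λ − 11 − 4λ. Setting this to zero and multiplying by λ: 4λ² + 11λ − 20 = 0.
λ = (−11 + √(11² + 4·4·20)) / (2·4) = (−11 + √441) / 8 = (−11 + 21)/8 = 5/4.
ℓ''(λ) = −20/λ² − 4 < 0, confirming a maximum.

λ̂_MAP = 1.250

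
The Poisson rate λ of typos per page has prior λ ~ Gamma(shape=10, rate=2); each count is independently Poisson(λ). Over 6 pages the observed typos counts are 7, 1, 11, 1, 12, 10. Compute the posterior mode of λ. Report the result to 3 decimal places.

Σxᵢ = 7+1+11+1+12+10 = 42, with n = 6.
Posterior ∝ λ^9e^(−2λ) · λ^42e^(−6λ) = λ^51e^(−8λ), i.e. Gamma(shape=52, rate=8).
The mode of a Gamma(a, b) with a ≥ 1 (shape–rate) is (a−1)/b = 51/8 ≈ 6.375.

λ̂_MAP = 6.375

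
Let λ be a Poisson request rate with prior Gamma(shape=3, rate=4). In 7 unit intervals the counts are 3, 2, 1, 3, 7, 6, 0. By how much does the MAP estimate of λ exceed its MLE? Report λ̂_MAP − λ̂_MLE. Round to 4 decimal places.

MAP − MLE = -0.9610

Σxᵢ = 22. Posterior is Gamma(25, 11); MAP = (25−1)/11 = 24/11 ≈ 2.18182.
MLE = x̄ = 22/7 ≈ 3.14286.
Difference = 24/11 − 22/7 = -74/77 ≈ -0.9610.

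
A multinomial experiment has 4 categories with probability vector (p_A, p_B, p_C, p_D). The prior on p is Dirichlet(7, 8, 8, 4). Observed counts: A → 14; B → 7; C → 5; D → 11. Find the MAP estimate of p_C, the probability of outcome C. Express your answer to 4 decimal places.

MAP estimate of p_C = 0.2000

The posterior is Dirichlet(αᵢ + nᵢ) = Dirichlet(21, 15, 13, 15).
For a Dirichlet(a₁,…,a_K) with all aᵢ > 1, the mode has j-th component (aⱼ − 1)/(Σaᵢ − K).
Here Σaᵢ = 64 and K = 4, so p_C = (13 − 1)/(64 − 4) = 12/60 ≈ 0.2000.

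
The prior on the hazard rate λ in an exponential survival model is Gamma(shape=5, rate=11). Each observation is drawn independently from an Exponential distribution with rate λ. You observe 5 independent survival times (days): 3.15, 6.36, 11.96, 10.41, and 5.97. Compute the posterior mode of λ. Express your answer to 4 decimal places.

The Exponential(rate=λ) likelihood is ∝ λ^n e^(−λΣtᵢ). Here n = 5 and Σtᵢ = 3.15 + 6.36 + 11.96 + 10.41 + 5.97 = 37.85.
Posterior ∝ λ^4e^(−11λ) · λ^5e^(−37.85λ) = λ^9e^(−48.85λ), i.e. Gamma(10, 48.85).
Mode = (a−1)/b = 9/48.85 ≈ 0.1842.

λ̂_MAP = 0.1842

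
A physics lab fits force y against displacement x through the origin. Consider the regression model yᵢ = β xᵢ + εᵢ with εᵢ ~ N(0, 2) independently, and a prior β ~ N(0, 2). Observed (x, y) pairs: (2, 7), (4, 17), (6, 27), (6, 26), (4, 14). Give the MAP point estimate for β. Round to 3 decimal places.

log p(β | y) = −Σ(yᵢ − βxᵢ)²/(2·2) − β²/(2·2) + const.
Setting the derivative to zero: Σxᵢ(yᵢ − βxᵢ)/2 − β/2 = 0, so β = Σxᵢyᵢ / (Σxᵢ² + σ²/τ²).
Σxᵢyᵢ = 2·7 + 4·17 + 6·27 + 6·26 + 4·14 = 456; Σxᵢ² = 108; σ²/τ² = 1.
β̂_MAP = 456 / (108 + 1) = 456/109 ≈ 4.183.

β̂_MAP = 4.183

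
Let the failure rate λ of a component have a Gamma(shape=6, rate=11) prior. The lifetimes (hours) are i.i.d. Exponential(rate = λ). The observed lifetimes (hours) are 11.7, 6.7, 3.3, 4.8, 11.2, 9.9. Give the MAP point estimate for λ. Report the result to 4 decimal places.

λ̂_MAP = 0.1877

The Exponential(rate=λ) likelihood is ∝ λ^n e^(−λΣtᵢ). Here n = 6 and Σtᵢ = 11.7 + 6.7 + 3.3 + 4.8 + 11.2 + 9.9 = 47.6.
Posterior ∝ λ^5e^(−11λ) · λ^6e^(−47.6λ) = λ^11e^(−58.6λ), i.e. Gamma(12, 58.6).
Mode = (a−1)/b = 11/58.6 ≈ 0.1877.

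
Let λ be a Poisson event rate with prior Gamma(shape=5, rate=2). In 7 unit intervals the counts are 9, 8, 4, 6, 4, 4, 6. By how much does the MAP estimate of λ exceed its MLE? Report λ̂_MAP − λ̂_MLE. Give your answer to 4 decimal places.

MAP − MLE = -0.8571

Σxᵢ = 41. Posterior is Gamma(46, 9); MAP = (46−1)/9 = 45/9 ≈ 5.00000.
MLE = x̄ = 41/7 ≈ 5.85714.
Difference = 45/9 − 41/7 = -6/7 ≈ -0.8571.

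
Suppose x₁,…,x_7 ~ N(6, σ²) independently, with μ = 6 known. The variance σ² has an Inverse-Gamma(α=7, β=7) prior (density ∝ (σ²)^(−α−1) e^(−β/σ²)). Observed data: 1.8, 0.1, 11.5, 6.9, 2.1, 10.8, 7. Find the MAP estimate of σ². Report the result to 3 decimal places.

σ̂²_MAP = 5.946

Sum of squared deviations about the known mean: SS = (1.8−6)² + (0.1−6)² + (11.5−6)² + (6.9−6)² + (2.1−6)² + (10.8−6)² + (7−6)² = 122.76.
The Normal likelihood contributes (σ²)^(−n/2) exp(−SS/(2σ²)), so the posterior is Inverse-Gamma(α + n/2, β + SS/2) = Inverse-Gamma(10.5, 68.38).
The mode of Inverse-Gamma(a, b) is b/(a+1) = 68.38/11.5 ≈ 5.946.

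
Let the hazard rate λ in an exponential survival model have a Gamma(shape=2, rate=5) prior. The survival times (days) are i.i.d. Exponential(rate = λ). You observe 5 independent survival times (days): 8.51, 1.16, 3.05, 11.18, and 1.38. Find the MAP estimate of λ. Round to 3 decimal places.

λ̂_MAP = 0.198

The Exponential(rate=λ) likelihood is ∝ λ^n e^(−λΣtᵢ). Here n = 5 and Σtᵢ = 8.51 + 1.16 + 3.05 + 11.18 + 1.38 = 25.28.
Posterior ∝ λe^(−5λ) · λ^5e^(−25.28λ) = λ^6e^(−30.28λ), i.e. Gamma(7, 30.28).
Mode = (a−1)/b = 6/30.28 ≈ 0.198.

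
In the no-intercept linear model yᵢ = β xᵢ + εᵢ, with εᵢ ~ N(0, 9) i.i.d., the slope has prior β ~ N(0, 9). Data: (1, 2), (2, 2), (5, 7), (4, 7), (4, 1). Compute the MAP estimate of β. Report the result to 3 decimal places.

β̂_MAP = 1.159

log p(β | y) = −Σ(yᵢ − βxᵢ)²/(2·9) − β²/(2·9) + const.
Setting the derivative to zero: Σxᵢ(yᵢ − βxᵢ)/9 − β/9 = 0, so β = Σxᵢyᵢ / (Σxᵢ² + σ²/τ²).
Σxᵢyᵢ = 1·2 + 2·2 + 5·7 + 4·7 + 4·1 = 73; Σxᵢ² = 62; σ²/τ² = 1.
β̂_MAP = 73 / (62 + 1) = 73/63 ≈ 1.159.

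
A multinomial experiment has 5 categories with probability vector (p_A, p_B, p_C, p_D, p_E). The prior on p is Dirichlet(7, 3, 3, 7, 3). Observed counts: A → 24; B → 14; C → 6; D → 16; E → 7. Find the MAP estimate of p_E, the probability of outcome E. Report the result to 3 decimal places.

The posterior is Dirichlet(αᵢ + nᵢ) = Dirichlet(31, 17, 9, 23, 10).
For a Dirichlet(a₁,…,a_K) with all aᵢ > 1, the mode has j-th component (aⱼ − 1)/(Σaᵢ − K).
Here Σaᵢ = 90 and K = 5, so p_E = (10 − 1)/(90 − 5) = 9/85 ≈ 0.106.

MAP estimate of p_E = 0.106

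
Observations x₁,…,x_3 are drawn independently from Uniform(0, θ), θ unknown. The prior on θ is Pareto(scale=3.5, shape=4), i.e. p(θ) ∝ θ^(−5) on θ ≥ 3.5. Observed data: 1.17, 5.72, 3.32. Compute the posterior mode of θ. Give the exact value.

The Uniform(0, θ) likelihood is θ^(−n) for θ ≥ max(xᵢ), zero otherwise. Here max(xᵢ) = 5.72.
Posterior ∝ θ^(−5) · θ^(−3) = θ^(−8) on θ ≥ max(3.5, 5.72) = 5.72.
This density is strictly decreasing in θ, so the posterior mode lies at the lower boundary of the support.

θ̂_MAP = 5.72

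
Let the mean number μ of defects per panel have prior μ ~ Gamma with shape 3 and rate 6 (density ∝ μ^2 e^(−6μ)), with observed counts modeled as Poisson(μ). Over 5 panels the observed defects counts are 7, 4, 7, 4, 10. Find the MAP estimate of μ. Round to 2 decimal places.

μ̂_MAP = 3.09

Σxᵢ = 7+4+7+4+10 = 32, with n = 5.
Posterior ∝ μ^2e^(−6μ) · μ^32e^(−5μ) = μ^34e^(−11μ), i.e. Gamma(shape=35, rate=11).
The mode of a Gamma(a, b) with a ≥ 1 (shape–rate) is (a−1)/b = 34/11 ≈ 3.09.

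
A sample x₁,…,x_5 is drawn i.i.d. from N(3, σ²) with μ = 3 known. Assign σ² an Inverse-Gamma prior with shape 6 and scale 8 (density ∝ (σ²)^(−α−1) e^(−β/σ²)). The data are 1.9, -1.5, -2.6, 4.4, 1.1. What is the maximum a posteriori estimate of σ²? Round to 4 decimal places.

σ̂²_MAP = 3.9153

Sum of squared deviations about the known mean: SS = (1.9−3)² + (-1.5−3)² + (-2.6−3)² + (4.4−3)² + (1.1−3)² = 58.39.
The Normal likelihood contributes (σ²)^(−n/2) exp(−SS/(2σ²)), so the posterior is Inverse-Gamma(α + n/2, β + SS/2) = Inverse-Gamma(8.5, 37.195).
The mode of Inverse-Gamma(a, b) is b/(a+1) = 37.195/9.5 ≈ 3.9153.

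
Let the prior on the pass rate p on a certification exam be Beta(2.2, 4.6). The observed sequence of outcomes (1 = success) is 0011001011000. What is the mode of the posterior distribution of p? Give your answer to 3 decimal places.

Prior: Beta(2.2, 4.6).
Data: 5 successes in 13 trials (from the sequence). The binomial likelihood contributes p^5(1−p)^8, so the posterior is Beta(2.2+5, 4.6+8) = Beta(7.2, 12.6).
For Beta(a, b) with a, b > 1 the mode is (a−1)/(a+b−2) = 6.2/17.8 ≈ 0.348.

p̂_MAP = 0.348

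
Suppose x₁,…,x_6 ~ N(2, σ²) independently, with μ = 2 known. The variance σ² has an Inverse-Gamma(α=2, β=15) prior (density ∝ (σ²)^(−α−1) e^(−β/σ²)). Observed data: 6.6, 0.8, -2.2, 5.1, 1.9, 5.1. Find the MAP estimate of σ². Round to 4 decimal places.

σ̂²_MAP = 7.4558

Sum of squared deviations about the known mean: SS = (6.6−2)² + (0.8−2)² + (-2.2−2)² + (5.1−2)² + (1.9−2)² + (5.1−2)² = 59.47.
The Normal likelihood contributes (σ²)^(−n/2) exp(−SS/(2σ²)), so the posterior is Inverse-Gamma(α + n/2, β + SS/2) = Inverse-Gamma(5, 44.735).
The mode of Inverse-Gamma(a, b) is b/(a+1) = 44.735/6 ≈ 7.4558.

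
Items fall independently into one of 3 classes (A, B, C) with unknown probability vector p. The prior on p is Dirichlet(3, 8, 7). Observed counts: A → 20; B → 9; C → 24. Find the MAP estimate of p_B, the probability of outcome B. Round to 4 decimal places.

The posterior is Dirichlet(αᵢ + nᵢ) = Dirichlet(23, 17, 31).
For a Dirichlet(a₁,…,a_K) with all aᵢ > 1, the mode has j-th component (aⱼ − 1)/(Σaᵢ − K).
Here Σaᵢ = 71 and K = 3, so p_B = (17 − 1)/(71 − 3) = 16/68 ≈ 0.2353.

MAP estimate of p_B = 0.2353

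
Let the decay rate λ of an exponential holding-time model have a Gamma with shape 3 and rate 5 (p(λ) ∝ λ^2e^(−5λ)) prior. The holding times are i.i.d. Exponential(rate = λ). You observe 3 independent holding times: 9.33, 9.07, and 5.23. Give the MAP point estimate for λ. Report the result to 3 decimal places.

λ̂_MAP = 0.175

The Exponential(rate=λ) likelihood is ∝ λ^n e^(−λΣtᵢ). Here n = 3 and Σtᵢ = 9.33 + 9.07 + 5.23 = 23.63.
Posterior ∝ λ^2e^(−5λ) · λ^3e^(−23.63λ) = λ^5e^(−28.63λ), i.e. Gamma(6, 28.63).
Mode = (a−1)/b = 5/28.63 ≈ 0.175.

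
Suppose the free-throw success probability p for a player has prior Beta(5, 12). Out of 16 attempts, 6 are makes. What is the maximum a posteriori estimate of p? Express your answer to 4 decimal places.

p̂_MAP = 0.3226

Prior: Beta(5, 12).
Data: 6 successes in 16 trials. The binomial likelihood contributes p^6(1−p)^10, so the posterior is Beta(5+6, 12+10) = Beta(11, 22).
For Beta(a, b) with a, b > 1 the mode is (a−1)/(a+b−2) = 10/31 ≈ 0.3226.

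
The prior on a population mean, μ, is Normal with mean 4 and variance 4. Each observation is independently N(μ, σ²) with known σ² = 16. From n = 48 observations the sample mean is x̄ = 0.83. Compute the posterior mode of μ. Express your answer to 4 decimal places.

μ̂_MAP = 1.0738

n = 48, x̄ = 0.83.
For a Normal prior and Normal likelihood with known variance, the posterior is Normal; its mode equals its mean, the precision-weighted average.
Prior precision 1/σ₀² = 1/4 = 0.25; data precision n/σ² = 48/16 = 3.
μ̂ = (0.25·4 + 3·0.83) / (0.25 + 3) = 3.49/3.25 = 349/325 ≈ 1.0738.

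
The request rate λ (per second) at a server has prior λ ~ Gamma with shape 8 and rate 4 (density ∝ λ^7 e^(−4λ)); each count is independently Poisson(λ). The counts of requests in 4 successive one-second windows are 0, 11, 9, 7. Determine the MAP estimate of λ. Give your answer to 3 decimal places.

λ̂_MAP = 4.250

Σxᵢ = 0+11+9+7 = 27, with n = 4.
Posterior ∝ λ^7e^(−4λ) · λ^27e^(−4λ) = λ^34e^(−8λ), i.e. Gamma(shape=35, rate=8).
The mode of a Gamma(a, b) with a ≥ 1 (shape–rate) is (a−1)/b = 34/8 ≈ 4.250.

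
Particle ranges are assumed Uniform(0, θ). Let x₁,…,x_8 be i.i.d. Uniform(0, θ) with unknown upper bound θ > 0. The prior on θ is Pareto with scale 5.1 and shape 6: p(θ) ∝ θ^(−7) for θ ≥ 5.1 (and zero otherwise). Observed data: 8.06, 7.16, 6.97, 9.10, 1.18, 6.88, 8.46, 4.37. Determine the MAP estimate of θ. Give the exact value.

θ̂_MAP = 9.10

The Uniform(0, θ) likelihood is θ^(−n) for θ ≥ max(xᵢ), zero otherwise. Here max(xᵢ) = 9.10.
Posterior ∝ θ^(−7) · θ^(−8) = θ^(−15) on θ ≥ max(5.1, 9.10) = 9.10.
This density is strictly decreasing in θ, so the posterior mode lies at the lower boundary of the support.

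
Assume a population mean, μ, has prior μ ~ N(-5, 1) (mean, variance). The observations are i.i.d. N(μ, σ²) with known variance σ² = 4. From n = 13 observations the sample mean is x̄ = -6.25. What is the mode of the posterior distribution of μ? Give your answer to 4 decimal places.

μ̂_MAP = -5.9559

n = 13, x̄ = -6.25.
For a Normal prior and Normal likelihood with known variance, the posterior is Normal; its mode equals its mean, the precision-weighted average.
Prior precision 1/σ₀² = 1/1 = 1; data precision n/σ² = 13/4 = 3.25.
μ̂ = (1·(-5) + 3.25·(-6.25)) / (1 + 3.25) = (-25.3125)/4.25 = -405/68 ≈ -5.9559.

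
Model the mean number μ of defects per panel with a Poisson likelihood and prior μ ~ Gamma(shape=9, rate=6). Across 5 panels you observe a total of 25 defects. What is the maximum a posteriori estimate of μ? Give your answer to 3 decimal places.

Σxᵢ = 25, n = 5.
Posterior ∝ μ^8e^(−6μ) · μ^25e^(−5μ) = μ^33e^(−11μ), i.e. Gamma(shape=34, rate=11).
The mode of a Gamma(a, b) with a ≥ 1 (shape–rate) is (a−1)/b = 33/11 ≈ 3.000.

μ̂_MAP = 3.000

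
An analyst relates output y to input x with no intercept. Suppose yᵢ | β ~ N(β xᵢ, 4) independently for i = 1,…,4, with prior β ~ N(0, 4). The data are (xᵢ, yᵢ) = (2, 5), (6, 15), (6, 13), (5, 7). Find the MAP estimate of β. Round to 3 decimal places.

β̂_MAP = 2.088

log p(β | y) = −Σ(yᵢ − βxᵢ)²/(2·4) − β²/(2·4) + const.
Setting the derivative to zero: Σxᵢ(yᵢ − βxᵢ)/4 − β/4 = 0, so β = Σxᵢyᵢ / (Σxᵢ² + σ²/τ²).
Σxᵢyᵢ = 2·5 + 6·15 + 6·13 + 5·7 = 213; Σxᵢ² = 101; σ²/τ² = 1.
β̂_MAP = 213 / (101 + 1) = 213/102 ≈ 2.088.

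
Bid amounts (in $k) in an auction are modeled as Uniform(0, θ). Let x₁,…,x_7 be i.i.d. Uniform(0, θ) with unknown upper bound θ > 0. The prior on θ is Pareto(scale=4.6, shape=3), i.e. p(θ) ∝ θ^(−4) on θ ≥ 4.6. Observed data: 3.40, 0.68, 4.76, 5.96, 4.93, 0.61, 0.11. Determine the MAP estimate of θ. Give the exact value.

θ̂_MAP = 5.96

The Uniform(0, θ) likelihood is θ^(−n) for θ ≥ max(xᵢ), zero otherwise. Here max(xᵢ) = 5.96.
Posterior ∝ θ^(−4) · θ^(−7) = θ^(−11) on θ ≥ max(4.6, 5.96) = 5.96.
This density is strictly decreasing in θ, so the posterior mode lies at the lower boundary of the support.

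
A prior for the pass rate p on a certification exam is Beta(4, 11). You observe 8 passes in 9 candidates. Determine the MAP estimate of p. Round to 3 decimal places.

p̂_MAP = 0.500

Prior: Beta(4, 11).
Data: 8 successes in 9 trials. The binomial likelihood contributes p^8(1−p)^1, so the posterior is Beta(4+8, 11+1) = Beta(12, 12).
For Beta(a, b) with a, b > 1 the mode is (a−1)/(a+b−2) = 11/22 ≈ 0.500.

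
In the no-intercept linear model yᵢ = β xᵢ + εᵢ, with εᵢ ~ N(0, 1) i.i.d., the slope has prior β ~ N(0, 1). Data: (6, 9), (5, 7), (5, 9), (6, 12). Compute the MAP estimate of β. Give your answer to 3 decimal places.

log p(β | y) = −Σ(yᵢ − βxᵢ)²/(2·1) − β²/(2·1) + const.
Setting the derivative to zero: Σxᵢ(yᵢ − βxᵢ)/1 − β/1 = 0, so β = Σxᵢyᵢ / (Σxᵢ² + σ²/τ²).
Σxᵢyᵢ = 6·9 + 5·7 + 5·9 + 6·12 = 206; Σxᵢ² = 122; σ²/τ² = 1.
β̂_MAP = 206 / (122 + 1) = 206/123 ≈ 1.675.

β̂_MAP = 1.675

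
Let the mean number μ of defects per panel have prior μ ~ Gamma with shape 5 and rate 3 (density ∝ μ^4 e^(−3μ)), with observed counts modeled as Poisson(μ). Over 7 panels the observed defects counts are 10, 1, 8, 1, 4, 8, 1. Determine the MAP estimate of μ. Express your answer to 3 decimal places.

Σxᵢ = 10+1+8+1+4+8+1 = 33, with n = 7.
Posterior ∝ μ^4e^(−3μ) · μ^33e^(−7μ) = μ^37e^(−10μ), i.e. Gamma(shape=38, rate=10).
The mode of a Gamma(a, b) with a ≥ 1 (shape–rate) is (a−1)/b = 37/10 ≈ 3.700.

μ̂_MAP = 3.700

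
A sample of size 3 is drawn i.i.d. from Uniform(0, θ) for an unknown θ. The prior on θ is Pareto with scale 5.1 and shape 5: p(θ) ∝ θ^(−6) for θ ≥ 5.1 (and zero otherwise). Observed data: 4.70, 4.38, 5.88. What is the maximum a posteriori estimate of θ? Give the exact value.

θ̂_MAP = 5.88

The Uniform(0, θ) likelihood is θ^(−n) for θ ≥ max(xᵢ), zero otherwise. Here max(xᵢ) = 5.88.
Posterior ∝ θ^(−6) · θ^(−3) = θ^(−9) on θ ≥ max(5.1, 5.88) = 5.88.
This density is strictly decreasing in θ, so the posterior mode lies at the lower boundary of the support.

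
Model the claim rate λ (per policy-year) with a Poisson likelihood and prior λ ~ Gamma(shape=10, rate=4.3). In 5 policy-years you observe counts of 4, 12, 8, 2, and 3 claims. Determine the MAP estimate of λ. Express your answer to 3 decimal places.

λ̂_MAP = 4.086

Σxᵢ = 4+12+8+2+3 = 29, with n = 5.
Posterior ∝ λ^9e^(−4.3λ) · λ^29e^(−5λ) = λ^38e^(−9.3λ), i.e. Gamma(shape=39, rate=9.3).
The mode of a Gamma(a, b) with a ≥ 1 (shape–rate) is (a−1)/b = 38/9.3 ≈ 4.086.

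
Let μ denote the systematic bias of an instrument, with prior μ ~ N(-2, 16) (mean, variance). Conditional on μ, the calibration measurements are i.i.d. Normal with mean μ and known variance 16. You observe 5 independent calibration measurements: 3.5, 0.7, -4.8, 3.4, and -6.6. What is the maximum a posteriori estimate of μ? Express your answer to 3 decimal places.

n = 5; x̄ = (3.5 + 0.7 + (-4.8) + 3.4 + (-6.6))/5 = -3.8/5 = -0.76.
For a Normal prior and Normal likelihood with known variance, the posterior is Normal; its mode equals its mean, the precision-weighted average.
Prior precision 1/σ₀² = 1/16 = 0.0625; data precision n/σ² = 5/16 = 0.3125.
μ̂ = (0.0625·(-2) + 0.3125·(-0.76)) / (0.0625 + 0.3125) = (-0.3625)/0.375 = -29/30 ≈ -0.967.

μ̂_MAP = -0.967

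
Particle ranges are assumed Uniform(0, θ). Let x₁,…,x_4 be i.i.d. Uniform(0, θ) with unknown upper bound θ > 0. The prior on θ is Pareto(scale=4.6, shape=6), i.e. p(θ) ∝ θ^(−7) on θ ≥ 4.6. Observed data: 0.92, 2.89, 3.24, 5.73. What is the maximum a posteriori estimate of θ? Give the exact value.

θ̂_MAP = 5.73

The Uniform(0, θ) likelihood is θ^(−n) for θ ≥ max(xᵢ), zero otherwise. Here max(xᵢ) = 5.73.
Posterior ∝ θ^(−7) · θ^(−4) = θ^(−11) on θ ≥ max(4.6, 5.73) = 5.73.
This density is strictly decreasing in θ, so the posterior mode lies at the lower boundary of the support.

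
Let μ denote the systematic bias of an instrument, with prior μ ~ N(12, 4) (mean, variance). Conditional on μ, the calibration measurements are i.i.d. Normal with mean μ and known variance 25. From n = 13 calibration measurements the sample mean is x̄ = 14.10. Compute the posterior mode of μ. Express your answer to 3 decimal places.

μ̂_MAP = 13.418

n = 13, x̄ = 14.10.
For a Normal prior and Normal likelihood with known variance, the posterior is Normal; its mode equals its mean, the precision-weighted average.
Prior precision 1/σ₀² = 1/4 = 0.25; data precision n/σ² = 13/25 = 0.52.
μ̂ = (0.25·12 + 0.52·14.1) / (0.25 + 0.52) = 10.332/0.77 = 738/55 ≈ 13.418.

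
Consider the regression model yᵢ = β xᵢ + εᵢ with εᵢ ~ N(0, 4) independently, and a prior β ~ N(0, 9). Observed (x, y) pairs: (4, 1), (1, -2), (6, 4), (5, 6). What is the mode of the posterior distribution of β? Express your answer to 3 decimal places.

log p(β | y) = −Σ(yᵢ − βxᵢ)²/(2·4) − β²/(2·9) + const.
Setting the derivative to zero: Σxᵢ(yᵢ − βxᵢ)/4 − β/9 = 0, so β = Σxᵢyᵢ / (Σxᵢ² + σ²/τ²).
Σxᵢyᵢ = 4·1 + 1·(-2) + 6·4 + 5·6 = 56; Σxᵢ² = 78; σ²/τ² = 4/9.
β̂_MAP = 56 / (78 + 4/9) = 56/(706/9) = 252/353 ≈ 0.714.

β̂_MAP = 0.714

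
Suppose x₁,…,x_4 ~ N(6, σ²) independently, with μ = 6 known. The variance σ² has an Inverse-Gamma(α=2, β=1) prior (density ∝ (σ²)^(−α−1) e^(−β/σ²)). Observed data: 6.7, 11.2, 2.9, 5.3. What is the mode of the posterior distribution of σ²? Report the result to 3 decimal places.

Sum of squared deviations about the known mean: SS = (6.7−6)² + (11.2−6)² + (2.9−6)² + (5.3−6)² = 37.63.
The Normal likelihood contributes (σ²)^(−n/2) exp(−SS/(2σ²)), so the posterior is Inverse-Gamma(α + n/2, β + SS/2) = Inverse-Gamma(4, 19.815).
The mode of Inverse-Gamma(a, b) is b/(a+1) = 19.815/5 ≈ 3.963.

σ̂²_MAP = 3.963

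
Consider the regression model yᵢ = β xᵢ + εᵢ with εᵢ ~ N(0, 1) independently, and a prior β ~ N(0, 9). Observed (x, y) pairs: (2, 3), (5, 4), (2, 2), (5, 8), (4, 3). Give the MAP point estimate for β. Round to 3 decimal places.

log p(β | y) = −Σ(yᵢ − βxᵢ)²/(2·1) − β²/(2·9) + const.
Setting the derivative to zero: Σxᵢ(yᵢ − βxᵢ)/1 − β/9 = 0, so β = Σxᵢyᵢ / (Σxᵢ² + σ²/τ²).
Σxᵢyᵢ = 2·3 + 5·4 + 2·2 + 5·8 + 4·3 = 82; Σxᵢ² = 74; σ²/τ² = 1/9.
β̂_MAP = 82 / (74 + 1/9) = 82/(667/9) = 738/667 ≈ 1.106.

β̂_MAP = 1.106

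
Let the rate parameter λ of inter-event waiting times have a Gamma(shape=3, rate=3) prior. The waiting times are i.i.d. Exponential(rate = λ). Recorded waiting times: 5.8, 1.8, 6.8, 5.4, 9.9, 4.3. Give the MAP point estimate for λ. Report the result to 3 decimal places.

The Exponential(rate=λ) likelihood is ∝ λ^n e^(−λΣtᵢ). Here n = 6 and Σtᵢ = 5.8 + 1.8 + 6.8 + 5.4 + 9.9 + 4.3 = 34.
Posterior ∝ λ^2e^(−3λ) · λ^6e^(−34λ) = λ^8e^(−37λ), i.e. Gamma(9, 37).
Mode = (a−1)/b = 8/37 ≈ 0.216.

λ̂_MAP = 0.216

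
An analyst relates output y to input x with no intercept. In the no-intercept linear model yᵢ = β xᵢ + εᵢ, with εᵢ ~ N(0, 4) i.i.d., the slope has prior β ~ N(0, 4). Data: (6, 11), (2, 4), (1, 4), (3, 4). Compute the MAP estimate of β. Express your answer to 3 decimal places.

β̂_MAP = 1.765

log p(β | y) = −Σ(yᵢ − βxᵢ)²/(2·4) − β²/(2·4) + const.
Setting the derivative to zero: Σxᵢ(yᵢ − βxᵢ)/4 − β/4 = 0, so β = Σxᵢyᵢ / (Σxᵢ² + σ²/τ²).
Σxᵢyᵢ = 6·11 + 2·4 + 1·4 + 3·4 = 90; Σxᵢ² = 50; σ²/τ² = 1.
β̂_MAP = 90 / (50 + 1) = 90/51 ≈ 1.765.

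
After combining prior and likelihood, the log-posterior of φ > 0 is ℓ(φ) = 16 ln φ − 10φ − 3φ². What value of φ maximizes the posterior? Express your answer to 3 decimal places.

φ̂_MAP = 1.000

ℓ'(φ) = 16/φ − 10 − 6φ. Setting this to zero and multiplying by φ: 6φ² + 10φ − 16 = 0.
φ = (−10 + √(10² + 4·6·16)) / (2·6) = (−10 + √484) / 12 = (−10 + 22)/12 = 1.
ℓ''(φ) = −16/φ² − 6 < 0, confirming a maximum.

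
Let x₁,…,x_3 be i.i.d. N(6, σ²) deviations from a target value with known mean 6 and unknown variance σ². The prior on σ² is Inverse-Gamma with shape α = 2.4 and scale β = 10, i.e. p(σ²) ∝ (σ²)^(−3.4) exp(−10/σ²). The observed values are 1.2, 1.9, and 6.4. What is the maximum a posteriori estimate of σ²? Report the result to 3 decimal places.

Sum of squared deviations about the known mean: SS = (1.2−6)² + (1.9−6)² + (6.4−6)² = 40.01.
The Normal likelihood contributes (σ²)^(−n/2) exp(−SS/(2σ²)), so the posterior is Inverse-Gamma(α + n/2, β + SS/2) = Inverse-Gamma(3.9, 30.005).
The mode of Inverse-Gamma(a, b) is b/(a+1) = 30.005/4.9 ≈ 6.123.

σ̂²_MAP = 6.123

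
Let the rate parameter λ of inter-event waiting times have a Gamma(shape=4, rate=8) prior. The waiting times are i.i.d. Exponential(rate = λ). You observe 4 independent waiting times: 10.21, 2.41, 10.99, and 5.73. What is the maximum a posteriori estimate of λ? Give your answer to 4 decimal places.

The Exponential(rate=λ) likelihood is ∝ λ^n e^(−λΣtᵢ). Here n = 4 and Σtᵢ = 10.21 + 2.41 + 10.99 + 5.73 = 29.34.
Posterior ∝ λ^3e^(−8λ) · λ^4e^(−29.34λ) = λ^7e^(−37.34λ), i.e. Gamma(8, 37.34).
Mode = (a−1)/b = 7/37.34 ≈ 0.1875.

λ̂_MAP = 0.1875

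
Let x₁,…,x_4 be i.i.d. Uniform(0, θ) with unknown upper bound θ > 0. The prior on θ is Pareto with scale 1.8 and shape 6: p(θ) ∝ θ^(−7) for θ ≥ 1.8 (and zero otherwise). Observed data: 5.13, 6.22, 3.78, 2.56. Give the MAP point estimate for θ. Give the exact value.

The Uniform(0, θ) likelihood is θ^(−n) for θ ≥ max(xᵢ), zero otherwise. Here max(xᵢ) = 6.22.
Posterior ∝ θ^(−7) · θ^(−4) = θ^(−11) on θ ≥ max(1.8, 6.22) = 6.22.
This density is strictly decreasing in θ, so the posterior mode lies at the lower boundary of the support.

θ̂_MAP = 6.22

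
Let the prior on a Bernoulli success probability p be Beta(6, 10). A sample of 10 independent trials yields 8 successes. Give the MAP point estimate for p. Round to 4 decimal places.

p̂_MAP = 0.5417

Prior: Beta(6, 10).
Data: 8 successes in 10 trials. The binomial likelihood contributes p^8(1−p)^2, so the posterior is Beta(6+8, 10+2) = Beta(14, 12).
For Beta(a, b) with a, b > 1 the mode is (a−1)/(a+b−2) = 13/24 ≈ 0.5417.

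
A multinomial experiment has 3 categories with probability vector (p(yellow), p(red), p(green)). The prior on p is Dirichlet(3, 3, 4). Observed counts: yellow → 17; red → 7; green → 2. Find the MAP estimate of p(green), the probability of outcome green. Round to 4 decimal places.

MAP estimate of p(green) = 0.1515

The posterior is Dirichlet(αᵢ + nᵢ) = Dirichlet(20, 10, 6).
For a Dirichlet(a₁,…,a_K) with all aᵢ > 1, the mode has j-th component (aⱼ − 1)/(Σaᵢ − K).
Here Σaᵢ = 36 and K = 3, so p(green) = (6 − 1)/(36 − 3) = 5/33 ≈ 0.1515.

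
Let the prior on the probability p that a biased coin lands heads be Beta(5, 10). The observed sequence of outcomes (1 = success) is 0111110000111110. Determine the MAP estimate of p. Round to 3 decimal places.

p̂_MAP = 0.483

Prior: Beta(5, 10).
Data: 10 successes in 16 trials (from the sequence). The binomial likelihood contributes p^10(1−p)^6, so the posterior is Beta(5+10, 10+6) = Beta(15, 16).
For Beta(a, b) with a, b > 1 the mode is (a−1)/(a+b−2) = 14/29 ≈ 0.483.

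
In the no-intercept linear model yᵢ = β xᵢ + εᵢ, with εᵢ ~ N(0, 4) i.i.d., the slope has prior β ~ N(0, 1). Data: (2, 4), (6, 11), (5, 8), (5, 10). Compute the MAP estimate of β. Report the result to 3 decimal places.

β̂_MAP = 1.745

log p(β | y) = −Σ(yᵢ − βxᵢ)²/(2·4) − β²/(2·1) + const.
Setting the derivative to zero: Σxᵢ(yᵢ − βxᵢ)/4 − β/1 = 0, so β = Σxᵢyᵢ / (Σxᵢ² + σ²/τ²).
Σxᵢyᵢ = 2·4 + 6·11 + 5·8 + 5·10 = 164; Σxᵢ² = 90; σ²/τ² = 4.
β̂_MAP = 164 / (90 + 4) = 164/94 ≈ 1.745.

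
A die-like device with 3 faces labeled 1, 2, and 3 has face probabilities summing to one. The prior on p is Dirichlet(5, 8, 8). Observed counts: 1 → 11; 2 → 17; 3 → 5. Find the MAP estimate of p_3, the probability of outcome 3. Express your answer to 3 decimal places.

MAP estimate: 0.235

The posterior is Dirichlet(αᵢ + nᵢ) = Dirichlet(16, 25, 13).
For a Dirichlet(a₁,…,a_K) with all aᵢ > 1, the mode has j-th component (aⱼ − 1)/(Σaᵢ − K).
Here Σaᵢ = 54 and K = 3, so p_3 = (13 − 1)/(54 − 3) = 12/51 ≈ 0.235.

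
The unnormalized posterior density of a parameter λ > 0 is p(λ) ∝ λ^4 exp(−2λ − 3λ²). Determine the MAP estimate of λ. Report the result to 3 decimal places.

λ̂_MAP = 0.667

ℓ'(λ) = 4/λ − 2 − 6λ. Setting this to zero and multiplying by λ: 6λ² + 2λ − 4 = 0.
λ = (−2 + √(2² + 4·6·4)) / (2·6) = (−2 + √100) / 12 = (−2 + 10)/12 = 2/3.
ℓ''(λ) = −4/λ² − 6 < 0, confirming a maximum.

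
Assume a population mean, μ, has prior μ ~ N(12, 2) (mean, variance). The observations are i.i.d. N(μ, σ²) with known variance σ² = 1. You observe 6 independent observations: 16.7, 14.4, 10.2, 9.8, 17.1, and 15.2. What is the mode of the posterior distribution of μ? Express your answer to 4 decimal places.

n = 6; x̄ = (16.7 + 14.4 + 10.2 + 9.8 + 17.1 + 15.2)/6 = 83.4/6 = 13.9.
For a Normal prior and Normal likelihood with known variance, the posterior is Normal; its mode equals its mean, the precision-weighted average.
Prior precision 1/σ₀² = 1/2 = 0.5; data precision n/σ² = 6/1 = 6.
μ̂ = (0.5·12 + 6·13.9) / (0.5 + 6) = 89.4/6.5 = 894/65 ≈ 13.7538.

μ̂_MAP = 13.7538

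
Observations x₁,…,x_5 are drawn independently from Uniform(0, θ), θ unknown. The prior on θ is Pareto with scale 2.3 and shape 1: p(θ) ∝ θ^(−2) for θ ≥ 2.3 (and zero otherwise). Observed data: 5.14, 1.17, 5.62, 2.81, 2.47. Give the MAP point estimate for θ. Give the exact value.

θ̂_MAP = 5.62

The Uniform(0, θ) likelihood is θ^(−n) for θ ≥ max(xᵢ), zero otherwise. Here max(xᵢ) = 5.62.
Posterior ∝ θ^(−2) · θ^(−5) = θ^(−7) on θ ≥ max(2.3, 5.62) = 5.62.
This density is strictly decreasing in θ, so the posterior mode lies at the lower boundary of the support.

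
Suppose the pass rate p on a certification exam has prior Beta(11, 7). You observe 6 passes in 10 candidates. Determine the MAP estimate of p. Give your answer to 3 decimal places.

Prior: Beta(11, 7).
Data: 6 successes in 10 trials. The binomial likelihood contributes p^6(1−p)^4, so the posterior is Beta(11+6, 7+4) = Beta(17, 11).
For Beta(a, b) with a, b > 1 the mode is (a−1)/(a+b−2) = 16/26 ≈ 0.615.

p̂_MAP = 0.615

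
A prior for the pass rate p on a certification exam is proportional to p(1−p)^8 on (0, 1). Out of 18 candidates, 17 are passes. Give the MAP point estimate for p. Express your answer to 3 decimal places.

p̂_MAP = 0.667

The prior density ∝ p(1−p)^8 is the kernel of Beta(2, 9).
Data: 17 successes in 18 trials. The binomial likelihood contributes p^17(1−p)^1, so the posterior is Beta(2+17, 9+1) = Beta(19, 10).
For Beta(a, b) with a, b > 1 the mode is (a−1)/(a+b−2) = 18/27 ≈ 0.667.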